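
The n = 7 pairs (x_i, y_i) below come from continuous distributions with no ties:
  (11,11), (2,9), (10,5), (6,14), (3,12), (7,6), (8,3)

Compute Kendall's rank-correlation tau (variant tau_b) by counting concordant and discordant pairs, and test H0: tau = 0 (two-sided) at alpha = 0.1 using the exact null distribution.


Step 1: Enumerate the 21 unordered pairs (i,j) with i<j and classify each by sign(x_j-x_i) * sign(y_j-y_i).
  (1,2):dx=-9,dy=-2->C; (1,3):dx=-1,dy=-6->C; (1,4):dx=-5,dy=+3->D; (1,5):dx=-8,dy=+1->D
  (1,6):dx=-4,dy=-5->C; (1,7):dx=-3,dy=-8->C; (2,3):dx=+8,dy=-4->D; (2,4):dx=+4,dy=+5->C
  (2,5):dx=+1,dy=+3->C; (2,6):dx=+5,dy=-3->D; (2,7):dx=+6,dy=-6->D; (3,4):dx=-4,dy=+9->D
  (3,5):dx=-7,dy=+7->D; (3,6):dx=-3,dy=+1->D; (3,7):dx=-2,dy=-2->C; (4,5):dx=-3,dy=-2->C
  (4,6):dx=+1,dy=-8->D; (4,7):dx=+2,dy=-11->D; (5,6):dx=+4,dy=-6->D; (5,7):dx=+5,dy=-9->D
  (6,7):dx=+1,dy=-3->D
Step 2: C = 8, D = 13, total pairs = 21.
Step 3: tau = (C - D)/(n(n-1)/2) = (8 - 13)/21 = -0.238095.
Step 4: Exact two-sided p-value (enumerate n! = 5040 permutations of y under H0): p = 0.561905.
Step 5: alpha = 0.1. fail to reject H0.

tau_b = -0.2381 (C=8, D=13), p = 0.561905, fail to reject H0.


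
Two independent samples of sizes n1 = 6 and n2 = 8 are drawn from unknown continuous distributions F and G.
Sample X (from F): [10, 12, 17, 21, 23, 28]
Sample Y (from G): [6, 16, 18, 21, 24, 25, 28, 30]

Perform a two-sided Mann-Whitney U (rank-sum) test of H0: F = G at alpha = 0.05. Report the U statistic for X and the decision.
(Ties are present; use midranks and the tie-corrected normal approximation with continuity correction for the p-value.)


Step 1: Combine and sort all 14 observations; assign midranks.
sorted (value, group): (6,Y), (10,X), (12,X), (16,Y), (17,X), (18,Y), (21,X), (21,Y), (23,X), (24,Y), (25,Y), (28,X), (28,Y), (30,Y)
ranks: 6->1, 10->2, 12->3, 16->4, 17->5, 18->6, 21->7.5, 21->7.5, 23->9, 24->10, 25->11, 28->12.5, 28->12.5, 30->14
Step 2: Rank sum for X: R1 = 2 + 3 + 5 + 7.5 + 9 + 12.5 = 39.
Step 3: U_X = R1 - n1(n1+1)/2 = 39 - 6*7/2 = 39 - 21 = 18.
       U_Y = n1*n2 - U_X = 48 - 18 = 30.
Step 4: Ties are present, so use the tie-corrected normal approximation (with continuity correction) for the p-value.
Step 5: p-value = 0.476705; compare to alpha = 0.05. fail to reject H0.

U_X = 18, p = 0.476705, fail to reject H0 at alpha = 0.05.


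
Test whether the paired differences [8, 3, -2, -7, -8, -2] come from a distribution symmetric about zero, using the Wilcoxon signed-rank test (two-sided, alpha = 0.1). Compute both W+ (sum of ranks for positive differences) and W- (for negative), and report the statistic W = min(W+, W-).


Step 1: Drop any zero differences (none here) and take |d_i|.
|d| = [8, 3, 2, 7, 8, 2]
Step 2: Midrank |d_i| (ties get averaged ranks).
ranks: |8|->5.5, |3|->3, |2|->1.5, |7|->4, |8|->5.5, |2|->1.5
Step 3: Attach original signs; sum ranks with positive sign and with negative sign.
W+ = 5.5 + 3 = 8.5
W- = 1.5 + 4 + 5.5 + 1.5 = 12.5
(Check: W+ + W- = 21 should equal n(n+1)/2 = 21.)
Step 4: Test statistic W = min(W+, W-) = 8.5.
Step 5: Ties in |d|, so use the tie-corrected normal approximation.
        E[W] = n(n+1)/4 = 6*7/4 = 10.5.
        Tie groups: |d|=2 (t=2), |d|=8 (t=2); sum(t^3 - t) = 12.
        Var[W] = n(n+1)(2n+1)/24 - sum(t^3-t)/48 = 546/24 - 12/48 = 22.5.
        z = (W - E[W]) / sqrt(Var[W]) = (8.5 - 10.5) / 4.7434 = -0.4216.
        Two-sided p = 2*Phi(z) = 0.673290.
Step 6: alpha = 0.1. fail to reject H0.

W+ = 8.5, W- = 12.5, W = min = 8.5, p = 0.673290, fail to reject H0.


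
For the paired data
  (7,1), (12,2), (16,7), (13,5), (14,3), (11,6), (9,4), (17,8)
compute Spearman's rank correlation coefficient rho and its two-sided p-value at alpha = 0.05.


Step 1: Rank x and y separately (midranks; no ties here).
rank(x): 7->1, 12->4, 16->7, 13->5, 14->6, 11->3, 9->2, 17->8
rank(y): 1->1, 2->2, 7->7, 5->5, 3->3, 6->6, 4->4, 8->8
Step 2: d_i = R_x(i) - R_y(i); compute d_i^2.
  (1-1)^2=0, (4-2)^2=4, (7-7)^2=0, (5-5)^2=0, (6-3)^2=9, (3-6)^2=9, (2-4)^2=4, (8-8)^2=0
sum(d^2) = 26.
Step 3: rho = 1 - 6*26 / (8*(8^2 - 1)) = 1 - 156/504 = 0.690476.
Step 4: Under H0, t = rho * sqrt((n-2)/(1-rho^2)) = 2.3382 ~ t(6).
Step 5: Two-sided p-value from the t-distribution with 6 df = 0.057990.
Step 6: alpha = 0.05. fail to reject H0.

rho = 0.6905, p = 0.057990, fail to reject H0 at alpha = 0.05.


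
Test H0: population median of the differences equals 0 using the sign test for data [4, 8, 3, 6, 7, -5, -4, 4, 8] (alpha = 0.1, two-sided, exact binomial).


Step 1: Discard zero differences. Original n = 9; n_eff = number of nonzero differences = 9.
Nonzero differences (with sign): +4, +8, +3, +6, +7, -5, -4, +4, +8
Step 2: Count signs: positive = 7, negative = 2.
Step 3: Under H0: P(positive) = 0.5, so the number of positives S ~ Bin(9, 0.5).
Step 4: Two-sided exact p-value = sum of Bin(9,0.5) probabilities at or below the observed probability = 0.179688.
Step 5: alpha = 0.1. fail to reject H0.

n_eff = 9, pos = 7, neg = 2, p = 0.179688, fail to reject H0.


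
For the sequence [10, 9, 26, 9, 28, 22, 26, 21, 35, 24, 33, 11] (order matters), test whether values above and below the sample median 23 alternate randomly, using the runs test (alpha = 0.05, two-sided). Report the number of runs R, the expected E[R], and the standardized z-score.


Step 1: Compute median = 23; label A = above, B = below.
Labels in order: BBABABABAAAB  (n_A = 6, n_B = 6)
Step 2: Count runs R = 9.
Step 3: Under H0 (random ordering), E[R] = 2*n_A*n_B/(n_A+n_B) + 1 = 2*6*6/12 + 1 = 7.0000.
        Var[R] = 2*n_A*n_B*(2*n_A*n_B - n_A - n_B) / ((n_A+n_B)^2 * (n_A+n_B-1)) = 4320/1584 = 2.7273.
        SD[R] = 1.6514.
Step 4: Continuity-corrected z = (R - 0.5 - E[R]) / SD[R] = (9 - 0.5 - 7.0000) / 1.6514 = 0.9083.
Step 5: Two-sided p-value via normal approximation = 2*(1 - Phi(|z|)) = 0.363722.
Step 6: alpha = 0.05. fail to reject H0.

R = 9, z = 0.9083, p = 0.363722, fail to reject H0.


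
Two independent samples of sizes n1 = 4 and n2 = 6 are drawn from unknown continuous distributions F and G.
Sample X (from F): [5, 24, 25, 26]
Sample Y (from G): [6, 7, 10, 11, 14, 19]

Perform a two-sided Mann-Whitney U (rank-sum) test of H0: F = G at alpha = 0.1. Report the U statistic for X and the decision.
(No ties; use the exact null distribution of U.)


Step 1: Combine and sort all 10 observations; assign midranks.
sorted (value, group): (5,X), (6,Y), (7,Y), (10,Y), (11,Y), (14,Y), (19,Y), (24,X), (25,X), (26,X)
ranks: 5->1, 6->2, 7->3, 10->4, 11->5, 14->6, 19->7, 24->8, 25->9, 26->10
Step 2: Rank sum for X: R1 = 1 + 8 + 9 + 10 = 28.
Step 3: U_X = R1 - n1(n1+1)/2 = 28 - 4*5/2 = 28 - 10 = 18.
       U_Y = n1*n2 - U_X = 24 - 18 = 6.
Step 4: No ties, so the exact null distribution of U (based on enumerating the C(10,4) = 210 equally likely rank assignments) gives the two-sided p-value.
Step 5: p-value = 0.257143; compare to alpha = 0.1. fail to reject H0.

U_X = 18, p = 0.257143, fail to reject H0 at alpha = 0.1.


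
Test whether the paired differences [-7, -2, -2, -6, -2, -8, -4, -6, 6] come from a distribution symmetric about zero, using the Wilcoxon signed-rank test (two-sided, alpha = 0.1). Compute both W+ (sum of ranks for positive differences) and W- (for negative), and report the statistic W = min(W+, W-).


Step 1: Drop any zero differences (none here) and take |d_i|.
|d| = [7, 2, 2, 6, 2, 8, 4, 6, 6]
Step 2: Midrank |d_i| (ties get averaged ranks).
ranks: |7|->8, |2|->2, |2|->2, |6|->6, |2|->2, |8|->9, |4|->4, |6|->6, |6|->6
Step 3: Attach original signs; sum ranks with positive sign and with negative sign.
W+ = 6 = 6
W- = 8 + 2 + 2 + 6 + 2 + 9 + 4 + 6 = 39
(Check: W+ + W- = 45 should equal n(n+1)/2 = 45.)
Step 4: Test statistic W = min(W+, W-) = 6.
Step 5: Ties in |d|, so use the tie-corrected normal approximation.
        E[W] = n(n+1)/4 = 9*10/4 = 22.5.
        Tie groups: |d|=2 (t=3), |d|=6 (t=3); sum(t^3 - t) = 48.
        Var[W] = n(n+1)(2n+1)/24 - sum(t^3-t)/48 = 1710/24 - 48/48 = 70.25.
        z = (W - E[W]) / sqrt(Var[W]) = (6 - 22.5) / 8.3815 = -1.9686.
        Two-sided p = 2*Phi(z) = 0.048997.
Step 6: alpha = 0.1. reject H0.

W+ = 6, W- = 39, W = min = 6, p = 0.048997, reject H0.


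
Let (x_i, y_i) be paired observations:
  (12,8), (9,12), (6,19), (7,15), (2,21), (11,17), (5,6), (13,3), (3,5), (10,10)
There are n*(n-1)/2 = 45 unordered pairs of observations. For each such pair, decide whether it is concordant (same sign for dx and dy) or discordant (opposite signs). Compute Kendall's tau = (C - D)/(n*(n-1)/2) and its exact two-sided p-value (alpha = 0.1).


Step 1: Enumerate the 45 unordered pairs (i,j) with i<j and classify each by sign(x_j-x_i) * sign(y_j-y_i).
  (1,2):dx=-3,dy=+4->D; (1,3):dx=-6,dy=+11->D; (1,4):dx=-5,dy=+7->D; (1,5):dx=-10,dy=+13->D
  (1,6):dx=-1,dy=+9->D; (1,7):dx=-7,dy=-2->C; (1,8):dx=+1,dy=-5->D; (1,9):dx=-9,dy=-3->C
  (1,10):dx=-2,dy=+2->D; (2,3):dx=-3,dy=+7->D; (2,4):dx=-2,dy=+3->D; (2,5):dx=-7,dy=+9->D
  (2,6):dx=+2,dy=+5->C; (2,7):dx=-4,dy=-6->C; (2,8):dx=+4,dy=-9->D; (2,9):dx=-6,dy=-7->C
  (2,10):dx=+1,dy=-2->D; (3,4):dx=+1,dy=-4->D; (3,5):dx=-4,dy=+2->D; (3,6):dx=+5,dy=-2->D
  (3,7):dx=-1,dy=-13->C; (3,8):dx=+7,dy=-16->D; (3,9):dx=-3,dy=-14->C; (3,10):dx=+4,dy=-9->D
  (4,5):dx=-5,dy=+6->D; (4,6):dx=+4,dy=+2->C; (4,7):dx=-2,dy=-9->C; (4,8):dx=+6,dy=-12->D
  (4,9):dx=-4,dy=-10->C; (4,10):dx=+3,dy=-5->D; (5,6):dx=+9,dy=-4->D; (5,7):dx=+3,dy=-15->D
  (5,8):dx=+11,dy=-18->D; (5,9):dx=+1,dy=-16->D; (5,10):dx=+8,dy=-11->D; (6,7):dx=-6,dy=-11->C
  (6,8):dx=+2,dy=-14->D; (6,9):dx=-8,dy=-12->C; (6,10):dx=-1,dy=-7->C; (7,8):dx=+8,dy=-3->D
  (7,9):dx=-2,dy=-1->C; (7,10):dx=+5,dy=+4->C; (8,9):dx=-10,dy=+2->D; (8,10):dx=-3,dy=+7->D
  (9,10):dx=+7,dy=+5->C
Step 2: C = 16, D = 29, total pairs = 45.
Step 3: tau = (C - D)/(n(n-1)/2) = (16 - 29)/45 = -0.288889.
Step 4: Exact two-sided p-value (enumerate n! = 3628800 permutations of y under H0): p = 0.291248.
Step 5: alpha = 0.1. fail to reject H0.

tau_b = -0.2889 (C=16, D=29), p = 0.291248, fail to reject H0.


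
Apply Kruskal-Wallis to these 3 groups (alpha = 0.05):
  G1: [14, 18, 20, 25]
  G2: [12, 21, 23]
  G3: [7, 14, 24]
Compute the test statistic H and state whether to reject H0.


Step 1: Combine all N = 10 observations and assign midranks.
sorted (value, group, rank): (7,G3,1), (12,G2,2), (14,G1,3.5), (14,G3,3.5), (18,G1,5), (20,G1,6), (21,G2,7), (23,G2,8), (24,G3,9), (25,G1,10)
Step 2: Sum ranks within each group.
R_1 = 24.5 (n_1 = 4)
R_2 = 17 (n_2 = 3)
R_3 = 13.5 (n_3 = 3)
Step 3: H = 12/(N(N+1)) * sum(R_i^2/n_i) - 3(N+1)
     = 12/(10*11) * (24.5^2/4 + 17^2/3 + 13.5^2/3) - 3*11
     = 0.109091 * 307.146 - 33
     = 0.506818.
Step 4: Ties present; correction factor C = 1 - 6/(10^3 - 10) = 0.993939. Corrected H = 0.506818 / 0.993939 = 0.509909.
Step 5: Under H0, H ~ chi^2(2); p-value = 0.774952.
Step 6: alpha = 0.05. fail to reject H0.

H = 0.5099, df = 2, p = 0.774952, fail to reject H0.


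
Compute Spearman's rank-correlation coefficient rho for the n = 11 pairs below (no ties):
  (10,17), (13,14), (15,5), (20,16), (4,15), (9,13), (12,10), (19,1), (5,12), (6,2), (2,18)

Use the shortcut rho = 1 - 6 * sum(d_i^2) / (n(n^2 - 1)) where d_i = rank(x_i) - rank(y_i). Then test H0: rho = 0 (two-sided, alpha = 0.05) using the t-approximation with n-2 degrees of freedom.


Step 1: Rank x and y separately (midranks; no ties here).
rank(x): 10->6, 13->8, 15->9, 20->11, 4->2, 9->5, 12->7, 19->10, 5->3, 6->4, 2->1
rank(y): 17->10, 14->7, 5->3, 16->9, 15->8, 13->6, 10->4, 1->1, 12->5, 2->2, 18->11
Step 2: d_i = R_x(i) - R_y(i); compute d_i^2.
  (6-10)^2=16, (8-7)^2=1, (9-3)^2=36, (11-9)^2=4, (2-8)^2=36, (5-6)^2=1, (7-4)^2=9, (10-1)^2=81, (3-5)^2=4, (4-2)^2=4, (1-11)^2=100
sum(d^2) = 292.
Step 3: rho = 1 - 6*292 / (11*(11^2 - 1)) = 1 - 1752/1320 = -0.327273.
Step 4: Under H0, t = rho * sqrt((n-2)/(1-rho^2)) = -1.0390 ~ t(9).
Step 5: Two-sided p-value from the t-distribution with 9 df = 0.325895.
Step 6: alpha = 0.05. fail to reject H0.

rho = -0.3273, p = 0.325895, fail to reject H0 at alpha = 0.05.


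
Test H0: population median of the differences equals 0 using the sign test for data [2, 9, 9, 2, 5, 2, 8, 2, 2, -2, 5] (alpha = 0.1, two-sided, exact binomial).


Step 1: Discard zero differences. Original n = 11; n_eff = number of nonzero differences = 11.
Nonzero differences (with sign): +2, +9, +9, +2, +5, +2, +8, +2, +2, -2, +5
Step 2: Count signs: positive = 10, negative = 1.
Step 3: Under H0: P(positive) = 0.5, so the number of positives S ~ Bin(11, 0.5).
Step 4: Two-sided exact p-value = sum of Bin(11,0.5) probabilities at or below the observed probability = 0.011719.
Step 5: alpha = 0.1. reject H0.

n_eff = 11, pos = 10, neg = 1, p = 0.011719, reject H0.


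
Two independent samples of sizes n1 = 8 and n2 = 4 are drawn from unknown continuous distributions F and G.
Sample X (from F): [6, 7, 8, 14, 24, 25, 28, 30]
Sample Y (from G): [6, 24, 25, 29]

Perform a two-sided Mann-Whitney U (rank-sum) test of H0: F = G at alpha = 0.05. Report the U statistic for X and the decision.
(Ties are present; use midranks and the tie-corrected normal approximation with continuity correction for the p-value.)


Step 1: Combine and sort all 12 observations; assign midranks.
sorted (value, group): (6,X), (6,Y), (7,X), (8,X), (14,X), (24,X), (24,Y), (25,X), (25,Y), (28,X), (29,Y), (30,X)
ranks: 6->1.5, 6->1.5, 7->3, 8->4, 14->5, 24->6.5, 24->6.5, 25->8.5, 25->8.5, 28->10, 29->11, 30->12
Step 2: Rank sum for X: R1 = 1.5 + 3 + 4 + 5 + 6.5 + 8.5 + 10 + 12 = 50.5.
Step 3: U_X = R1 - n1(n1+1)/2 = 50.5 - 8*9/2 = 50.5 - 36 = 14.5.
       U_Y = n1*n2 - U_X = 32 - 14.5 = 17.5.
Step 4: Ties are present, so use the tie-corrected normal approximation (with continuity correction) for the p-value.
Step 5: p-value = 0.864429; compare to alpha = 0.05. fail to reject H0.

U_X = 14.5, p = 0.864429, fail to reject H0 at alpha = 0.05.


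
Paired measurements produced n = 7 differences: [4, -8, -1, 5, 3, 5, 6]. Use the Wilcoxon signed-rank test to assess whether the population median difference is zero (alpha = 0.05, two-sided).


Step 1: Drop any zero differences (none here) and take |d_i|.
|d| = [4, 8, 1, 5, 3, 5, 6]
Step 2: Midrank |d_i| (ties get averaged ranks).
ranks: |4|->3, |8|->7, |1|->1, |5|->4.5, |3|->2, |5|->4.5, |6|->6
Step 3: Attach original signs; sum ranks with positive sign and with negative sign.
W+ = 3 + 4.5 + 2 + 4.5 + 6 = 20
W- = 7 + 1 = 8
(Check: W+ + W- = 28 should equal n(n+1)/2 = 28.)
Step 4: Test statistic W = min(W+, W-) = 8.
Step 5: Ties in |d|, so use the tie-corrected normal approximation.
        E[W] = n(n+1)/4 = 7*8/4 = 14.
        Tie groups: |d|=5 (t=2); sum(t^3 - t) = 6.
        Var[W] = n(n+1)(2n+1)/24 - sum(t^3-t)/48 = 840/24 - 6/48 = 34.875.
        z = (W - E[W]) / sqrt(Var[W]) = (8 - 14) / 5.9055 = -1.0160.
        Two-sided p = 2*Phi(z) = 0.309629.
Step 6: alpha = 0.05. fail to reject H0.

W+ = 20, W- = 8, W = min = 8, p = 0.309629, fail to reject H0.


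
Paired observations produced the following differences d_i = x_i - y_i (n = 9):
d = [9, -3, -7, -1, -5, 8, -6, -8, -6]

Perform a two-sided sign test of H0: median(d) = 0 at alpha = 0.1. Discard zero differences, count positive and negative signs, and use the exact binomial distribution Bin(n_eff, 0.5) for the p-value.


Step 1: Discard zero differences. Original n = 9; n_eff = number of nonzero differences = 9.
Nonzero differences (with sign): +9, -3, -7, -1, -5, +8, -6, -8, -6
Step 2: Count signs: positive = 2, negative = 7.
Step 3: Under H0: P(positive) = 0.5, so the number of positives S ~ Bin(9, 0.5).
Step 4: Two-sided exact p-value = sum of Bin(9,0.5) probabilities at or below the observed probability = 0.179688.
Step 5: alpha = 0.1. fail to reject H0.

n_eff = 9, pos = 2, neg = 7, p = 0.179688, fail to reject H0.


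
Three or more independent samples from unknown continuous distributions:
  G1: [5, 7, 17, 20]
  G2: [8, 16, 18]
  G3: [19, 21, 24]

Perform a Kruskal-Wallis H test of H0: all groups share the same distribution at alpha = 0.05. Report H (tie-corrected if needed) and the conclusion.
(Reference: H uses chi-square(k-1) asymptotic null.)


Step 1: Combine all N = 10 observations and assign midranks.
sorted (value, group, rank): (5,G1,1), (7,G1,2), (8,G2,3), (16,G2,4), (17,G1,5), (18,G2,6), (19,G3,7), (20,G1,8), (21,G3,9), (24,G3,10)
Step 2: Sum ranks within each group.
R_1 = 16 (n_1 = 4)
R_2 = 13 (n_2 = 3)
R_3 = 26 (n_3 = 3)
Step 3: H = 12/(N(N+1)) * sum(R_i^2/n_i) - 3(N+1)
     = 12/(10*11) * (16^2/4 + 13^2/3 + 26^2/3) - 3*11
     = 0.109091 * 345.667 - 33
     = 4.709091.
Step 4: No ties, so H is used without correction.
Step 5: Under H0, H ~ chi^2(2); p-value = 0.094937.
Step 6: alpha = 0.05. fail to reject H0.

H = 4.7091, df = 2, p = 0.094937, fail to reject H0.


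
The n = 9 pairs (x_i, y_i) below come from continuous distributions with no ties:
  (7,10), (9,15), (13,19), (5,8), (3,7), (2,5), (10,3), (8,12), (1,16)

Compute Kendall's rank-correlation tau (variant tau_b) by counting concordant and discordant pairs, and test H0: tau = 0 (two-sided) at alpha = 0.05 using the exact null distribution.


Step 1: Enumerate the 36 unordered pairs (i,j) with i<j and classify each by sign(x_j-x_i) * sign(y_j-y_i).
  (1,2):dx=+2,dy=+5->C; (1,3):dx=+6,dy=+9->C; (1,4):dx=-2,dy=-2->C; (1,5):dx=-4,dy=-3->C
  (1,6):dx=-5,dy=-5->C; (1,7):dx=+3,dy=-7->D; (1,8):dx=+1,dy=+2->C; (1,9):dx=-6,dy=+6->D
  (2,3):dx=+4,dy=+4->C; (2,4):dx=-4,dy=-7->C; (2,5):dx=-6,dy=-8->C; (2,6):dx=-7,dy=-10->C
  (2,7):dx=+1,dy=-12->D; (2,8):dx=-1,dy=-3->C; (2,9):dx=-8,dy=+1->D; (3,4):dx=-8,dy=-11->C
  (3,5):dx=-10,dy=-12->C; (3,6):dx=-11,dy=-14->C; (3,7):dx=-3,dy=-16->C; (3,8):dx=-5,dy=-7->C
  (3,9):dx=-12,dy=-3->C; (4,5):dx=-2,dy=-1->C; (4,6):dx=-3,dy=-3->C; (4,7):dx=+5,dy=-5->D
  (4,8):dx=+3,dy=+4->C; (4,9):dx=-4,dy=+8->D; (5,6):dx=-1,dy=-2->C; (5,7):dx=+7,dy=-4->D
  (5,8):dx=+5,dy=+5->C; (5,9):dx=-2,dy=+9->D; (6,7):dx=+8,dy=-2->D; (6,8):dx=+6,dy=+7->C
  (6,9):dx=-1,dy=+11->D; (7,8):dx=-2,dy=+9->D; (7,9):dx=-9,dy=+13->D; (8,9):dx=-7,dy=+4->D
Step 2: C = 23, D = 13, total pairs = 36.
Step 3: tau = (C - D)/(n(n-1)/2) = (23 - 13)/36 = 0.277778.
Step 4: Exact two-sided p-value (enumerate n! = 362880 permutations of y under H0): p = 0.358488.
Step 5: alpha = 0.05. fail to reject H0.

tau_b = 0.2778 (C=23, D=13), p = 0.358488, fail to reject H0.


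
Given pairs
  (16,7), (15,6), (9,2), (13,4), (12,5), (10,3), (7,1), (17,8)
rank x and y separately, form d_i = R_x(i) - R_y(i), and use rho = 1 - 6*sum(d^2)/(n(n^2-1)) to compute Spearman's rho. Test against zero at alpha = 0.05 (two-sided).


Step 1: Rank x and y separately (midranks; no ties here).
rank(x): 16->7, 15->6, 9->2, 13->5, 12->4, 10->3, 7->1, 17->8
rank(y): 7->7, 6->6, 2->2, 4->4, 5->5, 3->3, 1->1, 8->8
Step 2: d_i = R_x(i) - R_y(i); compute d_i^2.
  (7-7)^2=0, (6-6)^2=0, (2-2)^2=0, (5-4)^2=1, (4-5)^2=1, (3-3)^2=0, (1-1)^2=0, (8-8)^2=0
sum(d^2) = 2.
Step 3: rho = 1 - 6*2 / (8*(8^2 - 1)) = 1 - 12/504 = 0.976190.
Step 4: Under H0, t = rho * sqrt((n-2)/(1-rho^2)) = 11.0235 ~ t(6).
Step 5: Two-sided p-value from the t-distribution with 6 df = 0.000033.
Step 6: alpha = 0.05. reject H0.

rho = 0.9762, p = 0.000033, reject H0 at alpha = 0.05.


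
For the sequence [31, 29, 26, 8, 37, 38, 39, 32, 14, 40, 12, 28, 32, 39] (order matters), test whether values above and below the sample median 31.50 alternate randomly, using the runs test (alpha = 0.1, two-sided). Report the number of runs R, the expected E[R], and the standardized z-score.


Step 1: Compute median = 31.50; label A = above, B = below.
Labels in order: BBBBAAAABABBAA  (n_A = 7, n_B = 7)
Step 2: Count runs R = 6.
Step 3: Under H0 (random ordering), E[R] = 2*n_A*n_B/(n_A+n_B) + 1 = 2*7*7/14 + 1 = 8.0000.
        Var[R] = 2*n_A*n_B*(2*n_A*n_B - n_A - n_B) / ((n_A+n_B)^2 * (n_A+n_B-1)) = 8232/2548 = 3.2308.
        SD[R] = 1.7974.
Step 4: Continuity-corrected z = (R + 0.5 - E[R]) / SD[R] = (6 + 0.5 - 8.0000) / 1.7974 = -0.8345.
Step 5: Two-sided p-value via normal approximation = 2*(1 - Phi(|z|)) = 0.403986.
Step 6: alpha = 0.1. fail to reject H0.

R = 6, z = -0.8345, p = 0.403986, fail to reject H0.


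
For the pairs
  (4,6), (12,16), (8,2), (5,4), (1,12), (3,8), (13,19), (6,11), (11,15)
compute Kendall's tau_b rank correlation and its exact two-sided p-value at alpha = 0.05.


Step 1: Enumerate the 36 unordered pairs (i,j) with i<j and classify each by sign(x_j-x_i) * sign(y_j-y_i).
  (1,2):dx=+8,dy=+10->C; (1,3):dx=+4,dy=-4->D; (1,4):dx=+1,dy=-2->D; (1,5):dx=-3,dy=+6->D
  (1,6):dx=-1,dy=+2->D; (1,7):dx=+9,dy=+13->C; (1,8):dx=+2,dy=+5->C; (1,9):dx=+7,dy=+9->C
  (2,3):dx=-4,dy=-14->C; (2,4):dx=-7,dy=-12->C; (2,5):dx=-11,dy=-4->C; (2,6):dx=-9,dy=-8->C
  (2,7):dx=+1,dy=+3->C; (2,8):dx=-6,dy=-5->C; (2,9):dx=-1,dy=-1->C; (3,4):dx=-3,dy=+2->D
  (3,5):dx=-7,dy=+10->D; (3,6):dx=-5,dy=+6->D; (3,7):dx=+5,dy=+17->C; (3,8):dx=-2,dy=+9->D
  (3,9):dx=+3,dy=+13->C; (4,5):dx=-4,dy=+8->D; (4,6):dx=-2,dy=+4->D; (4,7):dx=+8,dy=+15->C
  (4,8):dx=+1,dy=+7->C; (4,9):dx=+6,dy=+11->C; (5,6):dx=+2,dy=-4->D; (5,7):dx=+12,dy=+7->C
  (5,8):dx=+5,dy=-1->D; (5,9):dx=+10,dy=+3->C; (6,7):dx=+10,dy=+11->C; (6,8):dx=+3,dy=+3->C
  (6,9):dx=+8,dy=+7->C; (7,8):dx=-7,dy=-8->C; (7,9):dx=-2,dy=-4->C; (8,9):dx=+5,dy=+4->C
Step 2: C = 24, D = 12, total pairs = 36.
Step 3: tau = (C - D)/(n(n-1)/2) = (24 - 12)/36 = 0.333333.
Step 4: Exact two-sided p-value (enumerate n! = 362880 permutations of y under H0): p = 0.259518.
Step 5: alpha = 0.05. fail to reject H0.

tau_b = 0.3333 (C=24, D=12), p = 0.259518, fail to reject H0.


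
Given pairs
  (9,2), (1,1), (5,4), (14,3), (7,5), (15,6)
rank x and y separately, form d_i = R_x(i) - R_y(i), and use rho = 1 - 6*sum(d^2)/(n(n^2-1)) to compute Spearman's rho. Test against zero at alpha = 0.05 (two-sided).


Step 1: Rank x and y separately (midranks; no ties here).
rank(x): 9->4, 1->1, 5->2, 14->5, 7->3, 15->6
rank(y): 2->2, 1->1, 4->4, 3->3, 5->5, 6->6
Step 2: d_i = R_x(i) - R_y(i); compute d_i^2.
  (4-2)^2=4, (1-1)^2=0, (2-4)^2=4, (5-3)^2=4, (3-5)^2=4, (6-6)^2=0
sum(d^2) = 16.
Step 3: rho = 1 - 6*16 / (6*(6^2 - 1)) = 1 - 96/210 = 0.542857.
Step 4: Under H0, t = rho * sqrt((n-2)/(1-rho^2)) = 1.2928 ~ t(4).
Step 5: Two-sided p-value from the t-distribution with 4 df = 0.265703.
Step 6: alpha = 0.05. fail to reject H0.

rho = 0.5429, p = 0.265703, fail to reject H0 at alpha = 0.05.


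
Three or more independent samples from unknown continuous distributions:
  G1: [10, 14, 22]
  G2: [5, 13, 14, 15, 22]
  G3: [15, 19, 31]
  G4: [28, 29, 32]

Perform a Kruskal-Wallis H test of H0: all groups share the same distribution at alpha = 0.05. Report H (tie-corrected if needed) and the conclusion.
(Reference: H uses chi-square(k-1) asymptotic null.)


Step 1: Combine all N = 14 observations and assign midranks.
sorted (value, group, rank): (5,G2,1), (10,G1,2), (13,G2,3), (14,G1,4.5), (14,G2,4.5), (15,G2,6.5), (15,G3,6.5), (19,G3,8), (22,G1,9.5), (22,G2,9.5), (28,G4,11), (29,G4,12), (31,G3,13), (32,G4,14)
Step 2: Sum ranks within each group.
R_1 = 16 (n_1 = 3)
R_2 = 24.5 (n_2 = 5)
R_3 = 27.5 (n_3 = 3)
R_4 = 37 (n_4 = 3)
Step 3: H = 12/(N(N+1)) * sum(R_i^2/n_i) - 3(N+1)
     = 12/(14*15) * (16^2/3 + 24.5^2/5 + 27.5^2/3 + 37^2/3) - 3*15
     = 0.057143 * 913.8 - 45
     = 7.217143.
Step 4: Ties present; correction factor C = 1 - 18/(14^3 - 14) = 0.993407. Corrected H = 7.217143 / 0.993407 = 7.265044.
Step 5: Under H0, H ~ chi^2(3); p-value = 0.063913.
Step 6: alpha = 0.05. fail to reject H0.

H = 7.2650, df = 3, p = 0.063913, fail to reject H0.


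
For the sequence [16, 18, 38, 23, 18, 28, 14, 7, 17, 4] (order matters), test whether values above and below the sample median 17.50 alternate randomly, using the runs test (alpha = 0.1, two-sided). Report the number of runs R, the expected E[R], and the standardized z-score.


Step 1: Compute median = 17.50; label A = above, B = below.
Labels in order: BAAAAABBBB  (n_A = 5, n_B = 5)
Step 2: Count runs R = 3.
Step 3: Under H0 (random ordering), E[R] = 2*n_A*n_B/(n_A+n_B) + 1 = 2*5*5/10 + 1 = 6.0000.
        Var[R] = 2*n_A*n_B*(2*n_A*n_B - n_A - n_B) / ((n_A+n_B)^2 * (n_A+n_B-1)) = 2000/900 = 2.2222.
        SD[R] = 1.4907.
Step 4: Continuity-corrected z = (R + 0.5 - E[R]) / SD[R] = (3 + 0.5 - 6.0000) / 1.4907 = -1.6771.
Step 5: Two-sided p-value via normal approximation = 2*(1 - Phi(|z|)) = 0.093533.
Step 6: alpha = 0.1. reject H0.

R = 3, z = -1.6771, p = 0.093533, reject H0.


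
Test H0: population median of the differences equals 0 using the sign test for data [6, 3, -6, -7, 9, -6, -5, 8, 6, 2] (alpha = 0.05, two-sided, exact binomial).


Step 1: Discard zero differences. Original n = 10; n_eff = number of nonzero differences = 10.
Nonzero differences (with sign): +6, +3, -6, -7, +9, -6, -5, +8, +6, +2
Step 2: Count signs: positive = 6, negative = 4.
Step 3: Under H0: P(positive) = 0.5, so the number of positives S ~ Bin(10, 0.5).
Step 4: Two-sided exact p-value = sum of Bin(10,0.5) probabilities at or below the observed probability = 0.753906.
Step 5: alpha = 0.05. fail to reject H0.

n_eff = 10, pos = 6, neg = 4, p = 0.753906, fail to reject H0.


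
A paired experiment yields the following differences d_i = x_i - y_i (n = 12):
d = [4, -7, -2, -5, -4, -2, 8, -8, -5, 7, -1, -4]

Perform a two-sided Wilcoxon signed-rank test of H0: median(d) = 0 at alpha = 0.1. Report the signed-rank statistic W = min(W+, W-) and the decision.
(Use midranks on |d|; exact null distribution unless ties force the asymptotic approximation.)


Step 1: Drop any zero differences (none here) and take |d_i|.
|d| = [4, 7, 2, 5, 4, 2, 8, 8, 5, 7, 1, 4]
Step 2: Midrank |d_i| (ties get averaged ranks).
ranks: |4|->5, |7|->9.5, |2|->2.5, |5|->7.5, |4|->5, |2|->2.5, |8|->11.5, |8|->11.5, |5|->7.5, |7|->9.5, |1|->1, |4|->5
Step 3: Attach original signs; sum ranks with positive sign and with negative sign.
W+ = 5 + 11.5 + 9.5 = 26
W- = 9.5 + 2.5 + 7.5 + 5 + 2.5 + 11.5 + 7.5 + 1 + 5 = 52
(Check: W+ + W- = 78 should equal n(n+1)/2 = 78.)
Step 4: Test statistic W = min(W+, W-) = 26.
Step 5: Ties in |d|, so use the tie-corrected normal approximation.
        E[W] = n(n+1)/4 = 12*13/4 = 39.
        Tie groups: |d|=2 (t=2), |d|=4 (t=3), |d|=5 (t=2), |d|=7 (t=2), |d|=8 (t=2); sum(t^3 - t) = 48.
        Var[W] = n(n+1)(2n+1)/24 - sum(t^3-t)/48 = 3900/24 - 48/48 = 161.5.
        z = (W - E[W]) / sqrt(Var[W]) = (26 - 39) / 12.7083 = -1.0230.
        Two-sided p = 2*Phi(z) = 0.306328.
Step 6: alpha = 0.1. fail to reject H0.

W+ = 26, W- = 52, W = min = 26, p = 0.306328, fail to reject H0.


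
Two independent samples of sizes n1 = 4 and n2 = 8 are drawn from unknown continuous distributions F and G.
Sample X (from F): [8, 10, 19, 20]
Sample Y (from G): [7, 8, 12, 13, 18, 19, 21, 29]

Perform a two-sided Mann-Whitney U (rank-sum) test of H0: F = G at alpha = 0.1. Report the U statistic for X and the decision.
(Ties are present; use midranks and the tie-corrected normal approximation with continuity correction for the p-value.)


Step 1: Combine and sort all 12 observations; assign midranks.
sorted (value, group): (7,Y), (8,X), (8,Y), (10,X), (12,Y), (13,Y), (18,Y), (19,X), (19,Y), (20,X), (21,Y), (29,Y)
ranks: 7->1, 8->2.5, 8->2.5, 10->4, 12->5, 13->6, 18->7, 19->8.5, 19->8.5, 20->10, 21->11, 29->12
Step 2: Rank sum for X: R1 = 2.5 + 4 + 8.5 + 10 = 25.
Step 3: U_X = R1 - n1(n1+1)/2 = 25 - 4*5/2 = 25 - 10 = 15.
       U_Y = n1*n2 - U_X = 32 - 15 = 17.
Step 4: Ties are present, so use the tie-corrected normal approximation (with continuity correction) for the p-value.
Step 5: p-value = 0.932087; compare to alpha = 0.1. fail to reject H0.

U_X = 15, p = 0.932087, fail to reject H0 at alpha = 0.1.


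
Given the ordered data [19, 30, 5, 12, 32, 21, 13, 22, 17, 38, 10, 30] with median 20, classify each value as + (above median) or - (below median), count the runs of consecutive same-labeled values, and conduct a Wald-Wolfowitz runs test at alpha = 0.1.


Step 1: Compute median = 20; label A = above, B = below.
Labels in order: BABBAABABABA  (n_A = 6, n_B = 6)
Step 2: Count runs R = 10.
Step 3: Under H0 (random ordering), E[R] = 2*n_A*n_B/(n_A+n_B) + 1 = 2*6*6/12 + 1 = 7.0000.
        Var[R] = 2*n_A*n_B*(2*n_A*n_B - n_A - n_B) / ((n_A+n_B)^2 * (n_A+n_B-1)) = 4320/1584 = 2.7273.
        SD[R] = 1.6514.
Step 4: Continuity-corrected z = (R - 0.5 - E[R]) / SD[R] = (10 - 0.5 - 7.0000) / 1.6514 = 1.5138.
Step 5: Two-sided p-value via normal approximation = 2*(1 - Phi(|z|)) = 0.130070.
Step 6: alpha = 0.1. fail to reject H0.

R = 10, z = 1.5138, p = 0.130070, fail to reject H0.


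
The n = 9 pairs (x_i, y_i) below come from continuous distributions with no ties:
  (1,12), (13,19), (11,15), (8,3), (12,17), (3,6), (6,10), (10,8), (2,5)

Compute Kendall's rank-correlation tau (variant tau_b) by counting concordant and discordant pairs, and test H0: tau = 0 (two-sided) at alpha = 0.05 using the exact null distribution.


Step 1: Enumerate the 36 unordered pairs (i,j) with i<j and classify each by sign(x_j-x_i) * sign(y_j-y_i).
  (1,2):dx=+12,dy=+7->C; (1,3):dx=+10,dy=+3->C; (1,4):dx=+7,dy=-9->D; (1,5):dx=+11,dy=+5->C
  (1,6):dx=+2,dy=-6->D; (1,7):dx=+5,dy=-2->D; (1,8):dx=+9,dy=-4->D; (1,9):dx=+1,dy=-7->D
  (2,3):dx=-2,dy=-4->C; (2,4):dx=-5,dy=-16->C; (2,5):dx=-1,dy=-2->C; (2,6):dx=-10,dy=-13->C
  (2,7):dx=-7,dy=-9->C; (2,8):dx=-3,dy=-11->C; (2,9):dx=-11,dy=-14->C; (3,4):dx=-3,dy=-12->C
  (3,5):dx=+1,dy=+2->C; (3,6):dx=-8,dy=-9->C; (3,7):dx=-5,dy=-5->C; (3,8):dx=-1,dy=-7->C
  (3,9):dx=-9,dy=-10->C; (4,5):dx=+4,dy=+14->C; (4,6):dx=-5,dy=+3->D; (4,7):dx=-2,dy=+7->D
  (4,8):dx=+2,dy=+5->C; (4,9):dx=-6,dy=+2->D; (5,6):dx=-9,dy=-11->C; (5,7):dx=-6,dy=-7->C
  (5,8):dx=-2,dy=-9->C; (5,9):dx=-10,dy=-12->C; (6,7):dx=+3,dy=+4->C; (6,8):dx=+7,dy=+2->C
  (6,9):dx=-1,dy=-1->C; (7,8):dx=+4,dy=-2->D; (7,9):dx=-4,dy=-5->C; (8,9):dx=-8,dy=-3->C
Step 2: C = 27, D = 9, total pairs = 36.
Step 3: tau = (C - D)/(n(n-1)/2) = (27 - 9)/36 = 0.500000.
Step 4: Exact two-sided p-value (enumerate n! = 362880 permutations of y under H0): p = 0.075176.
Step 5: alpha = 0.05. fail to reject H0.

tau_b = 0.5000 (C=27, D=9), p = 0.075176, fail to reject H0.


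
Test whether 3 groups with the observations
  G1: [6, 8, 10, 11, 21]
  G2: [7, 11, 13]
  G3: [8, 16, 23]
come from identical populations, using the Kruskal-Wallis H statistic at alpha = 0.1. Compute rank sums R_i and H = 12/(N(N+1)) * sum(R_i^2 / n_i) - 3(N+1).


Step 1: Combine all N = 11 observations and assign midranks.
sorted (value, group, rank): (6,G1,1), (7,G2,2), (8,G1,3.5), (8,G3,3.5), (10,G1,5), (11,G1,6.5), (11,G2,6.5), (13,G2,8), (16,G3,9), (21,G1,10), (23,G3,11)
Step 2: Sum ranks within each group.
R_1 = 26 (n_1 = 5)
R_2 = 16.5 (n_2 = 3)
R_3 = 23.5 (n_3 = 3)
Step 3: H = 12/(N(N+1)) * sum(R_i^2/n_i) - 3(N+1)
     = 12/(11*12) * (26^2/5 + 16.5^2/3 + 23.5^2/3) - 3*12
     = 0.090909 * 410.033 - 36
     = 1.275758.
Step 4: Ties present; correction factor C = 1 - 12/(11^3 - 11) = 0.990909. Corrected H = 1.275758 / 0.990909 = 1.287462.
Step 5: Under H0, H ~ chi^2(2); p-value = 0.525329.
Step 6: alpha = 0.1. fail to reject H0.

H = 1.2875, df = 2, p = 0.525329, fail to reject H0.


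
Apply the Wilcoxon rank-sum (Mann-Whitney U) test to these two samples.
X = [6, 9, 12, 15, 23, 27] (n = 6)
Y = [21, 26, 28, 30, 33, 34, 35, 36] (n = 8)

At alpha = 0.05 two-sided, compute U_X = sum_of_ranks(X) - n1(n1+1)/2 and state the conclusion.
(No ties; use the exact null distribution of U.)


Step 1: Combine and sort all 14 observations; assign midranks.
sorted (value, group): (6,X), (9,X), (12,X), (15,X), (21,Y), (23,X), (26,Y), (27,X), (28,Y), (30,Y), (33,Y), (34,Y), (35,Y), (36,Y)
ranks: 6->1, 9->2, 12->3, 15->4, 21->5, 23->6, 26->7, 27->8, 28->9, 30->10, 33->11, 34->12, 35->13, 36->14
Step 2: Rank sum for X: R1 = 1 + 2 + 3 + 4 + 6 + 8 = 24.
Step 3: U_X = R1 - n1(n1+1)/2 = 24 - 6*7/2 = 24 - 21 = 3.
       U_Y = n1*n2 - U_X = 48 - 3 = 45.
Step 4: No ties, so the exact null distribution of U (based on enumerating the C(14,6) = 3003 equally likely rank assignments) gives the two-sided p-value.
Step 5: p-value = 0.004662; compare to alpha = 0.05. reject H0.

U_X = 3, p = 0.004662, reject H0 at alpha = 0.05.


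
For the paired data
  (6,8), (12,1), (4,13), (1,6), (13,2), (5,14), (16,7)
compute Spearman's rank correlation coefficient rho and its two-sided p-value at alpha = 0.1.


Step 1: Rank x and y separately (midranks; no ties here).
rank(x): 6->4, 12->5, 4->2, 1->1, 13->6, 5->3, 16->7
rank(y): 8->5, 1->1, 13->6, 6->3, 2->2, 14->7, 7->4
Step 2: d_i = R_x(i) - R_y(i); compute d_i^2.
  (4-5)^2=1, (5-1)^2=16, (2-6)^2=16, (1-3)^2=4, (6-2)^2=16, (3-7)^2=16, (7-4)^2=9
sum(d^2) = 78.
Step 3: rho = 1 - 6*78 / (7*(7^2 - 1)) = 1 - 468/336 = -0.392857.
Step 4: Under H0, t = rho * sqrt((n-2)/(1-rho^2)) = -0.9553 ~ t(5).
Step 5: Two-sided p-value from the t-distribution with 5 df = 0.383317.
Step 6: alpha = 0.1. fail to reject H0.

rho = -0.3929, p = 0.383317, fail to reject H0 at alpha = 0.1.


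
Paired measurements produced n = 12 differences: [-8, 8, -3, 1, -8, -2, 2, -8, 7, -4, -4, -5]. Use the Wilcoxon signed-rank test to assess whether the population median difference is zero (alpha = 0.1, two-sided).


Step 1: Drop any zero differences (none here) and take |d_i|.
|d| = [8, 8, 3, 1, 8, 2, 2, 8, 7, 4, 4, 5]
Step 2: Midrank |d_i| (ties get averaged ranks).
ranks: |8|->10.5, |8|->10.5, |3|->4, |1|->1, |8|->10.5, |2|->2.5, |2|->2.5, |8|->10.5, |7|->8, |4|->5.5, |4|->5.5, |5|->7
Step 3: Attach original signs; sum ranks with positive sign and with negative sign.
W+ = 10.5 + 1 + 2.5 + 8 = 22
W- = 10.5 + 4 + 10.5 + 2.5 + 10.5 + 5.5 + 5.5 + 7 = 56
(Check: W+ + W- = 78 should equal n(n+1)/2 = 78.)
Step 4: Test statistic W = min(W+, W-) = 22.
Step 5: Ties in |d|, so use the tie-corrected normal approximation.
        E[W] = n(n+1)/4 = 12*13/4 = 39.
        Tie groups: |d|=2 (t=2), |d|=4 (t=2), |d|=8 (t=4); sum(t^3 - t) = 72.
        Var[W] = n(n+1)(2n+1)/24 - sum(t^3-t)/48 = 3900/24 - 72/48 = 161.
        z = (W - E[W]) / sqrt(Var[W]) = (22 - 39) / 12.6886 = -1.3398.
        Two-sided p = 2*Phi(z) = 0.180314.
Step 6: alpha = 0.1. fail to reject H0.

W+ = 22, W- = 56, W = min = 22, p = 0.180314, fail to reject H0.


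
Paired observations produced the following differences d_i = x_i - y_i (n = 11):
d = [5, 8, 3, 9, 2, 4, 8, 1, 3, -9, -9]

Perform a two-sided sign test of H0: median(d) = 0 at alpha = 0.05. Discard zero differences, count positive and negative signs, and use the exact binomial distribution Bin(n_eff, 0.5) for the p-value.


Step 1: Discard zero differences. Original n = 11; n_eff = number of nonzero differences = 11.
Nonzero differences (with sign): +5, +8, +3, +9, +2, +4, +8, +1, +3, -9, -9
Step 2: Count signs: positive = 9, negative = 2.
Step 3: Under H0: P(positive) = 0.5, so the number of positives S ~ Bin(11, 0.5).
Step 4: Two-sided exact p-value = sum of Bin(11,0.5) probabilities at or below the observed probability = 0.065430.
Step 5: alpha = 0.05. fail to reject H0.

n_eff = 11, pos = 9, neg = 2, p = 0.065430, fail to reject H0.


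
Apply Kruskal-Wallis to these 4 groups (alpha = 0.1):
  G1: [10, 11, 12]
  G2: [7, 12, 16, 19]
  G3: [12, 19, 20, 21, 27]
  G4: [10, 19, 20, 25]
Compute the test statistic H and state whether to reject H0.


Step 1: Combine all N = 16 observations and assign midranks.
sorted (value, group, rank): (7,G2,1), (10,G1,2.5), (10,G4,2.5), (11,G1,4), (12,G1,6), (12,G2,6), (12,G3,6), (16,G2,8), (19,G2,10), (19,G3,10), (19,G4,10), (20,G3,12.5), (20,G4,12.5), (21,G3,14), (25,G4,15), (27,G3,16)
Step 2: Sum ranks within each group.
R_1 = 12.5 (n_1 = 3)
R_2 = 25 (n_2 = 4)
R_3 = 58.5 (n_3 = 5)
R_4 = 40 (n_4 = 4)
Step 3: H = 12/(N(N+1)) * sum(R_i^2/n_i) - 3(N+1)
     = 12/(16*17) * (12.5^2/3 + 25^2/4 + 58.5^2/5 + 40^2/4) - 3*17
     = 0.044118 * 1292.78 - 51
     = 6.034559.
Step 4: Ties present; correction factor C = 1 - 60/(16^3 - 16) = 0.985294. Corrected H = 6.034559 / 0.985294 = 6.124627.
Step 5: Under H0, H ~ chi^2(3); p-value = 0.105702.
Step 6: alpha = 0.1. fail to reject H0.

H = 6.1246, df = 3, p = 0.105702, fail to reject H0.


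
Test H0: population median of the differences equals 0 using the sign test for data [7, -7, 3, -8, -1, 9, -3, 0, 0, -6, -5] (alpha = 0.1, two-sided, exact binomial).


Step 1: Discard zero differences. Original n = 11; n_eff = number of nonzero differences = 9.
Nonzero differences (with sign): +7, -7, +3, -8, -1, +9, -3, -6, -5
Step 2: Count signs: positive = 3, negative = 6.
Step 3: Under H0: P(positive) = 0.5, so the number of positives S ~ Bin(9, 0.5).
Step 4: Two-sided exact p-value = sum of Bin(9,0.5) probabilities at or below the observed probability = 0.507812.
Step 5: alpha = 0.1. fail to reject H0.

n_eff = 9, pos = 3, neg = 6, p = 0.507812, fail to reject H0.


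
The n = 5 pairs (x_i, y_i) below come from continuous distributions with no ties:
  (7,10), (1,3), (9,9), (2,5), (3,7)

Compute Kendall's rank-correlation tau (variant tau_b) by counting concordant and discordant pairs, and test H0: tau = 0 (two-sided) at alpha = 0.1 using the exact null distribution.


Step 1: Enumerate the 10 unordered pairs (i,j) with i<j and classify each by sign(x_j-x_i) * sign(y_j-y_i).
  (1,2):dx=-6,dy=-7->C; (1,3):dx=+2,dy=-1->D; (1,4):dx=-5,dy=-5->C; (1,5):dx=-4,dy=-3->C
  (2,3):dx=+8,dy=+6->C; (2,4):dx=+1,dy=+2->C; (2,5):dx=+2,dy=+4->C; (3,4):dx=-7,dy=-4->C
  (3,5):dx=-6,dy=-2->C; (4,5):dx=+1,dy=+2->C
Step 2: C = 9, D = 1, total pairs = 10.
Step 3: tau = (C - D)/(n(n-1)/2) = (9 - 1)/10 = 0.800000.
Step 4: Exact two-sided p-value (enumerate n! = 120 permutations of y under H0): p = 0.083333.
Step 5: alpha = 0.1. reject H0.

tau_b = 0.8000 (C=9, D=1), p = 0.083333, reject H0.


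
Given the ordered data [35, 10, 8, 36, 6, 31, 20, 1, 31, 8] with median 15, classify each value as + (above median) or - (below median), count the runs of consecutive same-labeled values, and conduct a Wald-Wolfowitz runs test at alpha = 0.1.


Step 1: Compute median = 15; label A = above, B = below.
Labels in order: ABBABAABAB  (n_A = 5, n_B = 5)
Step 2: Count runs R = 8.
Step 3: Under H0 (random ordering), E[R] = 2*n_A*n_B/(n_A+n_B) + 1 = 2*5*5/10 + 1 = 6.0000.
        Var[R] = 2*n_A*n_B*(2*n_A*n_B - n_A - n_B) / ((n_A+n_B)^2 * (n_A+n_B-1)) = 2000/900 = 2.2222.
        SD[R] = 1.4907.
Step 4: Continuity-corrected z = (R - 0.5 - E[R]) / SD[R] = (8 - 0.5 - 6.0000) / 1.4907 = 1.0062.
Step 5: Two-sided p-value via normal approximation = 2*(1 - Phi(|z|)) = 0.314305.
Step 6: alpha = 0.1. fail to reject H0.

R = 8, z = 1.0062, p = 0.314305, fail to reject H0.


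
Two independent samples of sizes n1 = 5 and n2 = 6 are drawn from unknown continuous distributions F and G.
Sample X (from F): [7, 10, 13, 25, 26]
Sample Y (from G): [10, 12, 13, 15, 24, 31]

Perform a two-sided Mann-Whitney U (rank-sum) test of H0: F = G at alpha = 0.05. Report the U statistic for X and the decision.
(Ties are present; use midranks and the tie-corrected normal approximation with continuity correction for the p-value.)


Step 1: Combine and sort all 11 observations; assign midranks.
sorted (value, group): (7,X), (10,X), (10,Y), (12,Y), (13,X), (13,Y), (15,Y), (24,Y), (25,X), (26,X), (31,Y)
ranks: 7->1, 10->2.5, 10->2.5, 12->4, 13->5.5, 13->5.5, 15->7, 24->8, 25->9, 26->10, 31->11
Step 2: Rank sum for X: R1 = 1 + 2.5 + 5.5 + 9 + 10 = 28.
Step 3: U_X = R1 - n1(n1+1)/2 = 28 - 5*6/2 = 28 - 15 = 13.
       U_Y = n1*n2 - U_X = 30 - 13 = 17.
Step 4: Ties are present, so use the tie-corrected normal approximation (with continuity correction) for the p-value.
Step 5: p-value = 0.783228; compare to alpha = 0.05. fail to reject H0.

U_X = 13, p = 0.783228, fail to reject H0 at alpha = 0.05.


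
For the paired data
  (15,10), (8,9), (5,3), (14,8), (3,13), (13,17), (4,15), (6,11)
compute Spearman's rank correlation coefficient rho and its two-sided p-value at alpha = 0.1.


Step 1: Rank x and y separately (midranks; no ties here).
rank(x): 15->8, 8->5, 5->3, 14->7, 3->1, 13->6, 4->2, 6->4
rank(y): 10->4, 9->3, 3->1, 8->2, 13->6, 17->8, 15->7, 11->5
Step 2: d_i = R_x(i) - R_y(i); compute d_i^2.
  (8-4)^2=16, (5-3)^2=4, (3-1)^2=4, (7-2)^2=25, (1-6)^2=25, (6-8)^2=4, (2-7)^2=25, (4-5)^2=1
sum(d^2) = 104.
Step 3: rho = 1 - 6*104 / (8*(8^2 - 1)) = 1 - 624/504 = -0.238095.
Step 4: Under H0, t = rho * sqrt((n-2)/(1-rho^2)) = -0.6005 ~ t(6).
Step 5: Two-sided p-value from the t-distribution with 6 df = 0.570156.
Step 6: alpha = 0.1. fail to reject H0.

rho = -0.2381, p = 0.570156, fail to reject H0 at alpha = 0.1.
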